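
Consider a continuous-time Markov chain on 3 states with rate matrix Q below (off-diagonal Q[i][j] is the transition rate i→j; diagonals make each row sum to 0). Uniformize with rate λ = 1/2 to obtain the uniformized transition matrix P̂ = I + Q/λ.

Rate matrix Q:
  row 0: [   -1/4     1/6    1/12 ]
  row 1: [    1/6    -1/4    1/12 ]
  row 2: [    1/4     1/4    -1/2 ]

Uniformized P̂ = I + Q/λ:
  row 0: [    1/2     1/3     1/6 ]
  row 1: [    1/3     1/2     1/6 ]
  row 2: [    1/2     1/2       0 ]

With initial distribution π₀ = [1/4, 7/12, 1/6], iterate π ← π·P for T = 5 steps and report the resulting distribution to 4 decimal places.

t=0: π = [0.2500, 0.5833, 0.1667]
t=1: π = [0.4028, 0.4583, 0.1389]
t=2: π = [0.4236, 0.4329, 0.1435]
t=3: π = [0.4279, 0.4294, 0.1427]
t=4: π = [0.4284, 0.4287, 0.1429]
t=5: π = [0.4286, 0.4286, 0.1429]

π = [0.4286, 0.4286, 0.1429]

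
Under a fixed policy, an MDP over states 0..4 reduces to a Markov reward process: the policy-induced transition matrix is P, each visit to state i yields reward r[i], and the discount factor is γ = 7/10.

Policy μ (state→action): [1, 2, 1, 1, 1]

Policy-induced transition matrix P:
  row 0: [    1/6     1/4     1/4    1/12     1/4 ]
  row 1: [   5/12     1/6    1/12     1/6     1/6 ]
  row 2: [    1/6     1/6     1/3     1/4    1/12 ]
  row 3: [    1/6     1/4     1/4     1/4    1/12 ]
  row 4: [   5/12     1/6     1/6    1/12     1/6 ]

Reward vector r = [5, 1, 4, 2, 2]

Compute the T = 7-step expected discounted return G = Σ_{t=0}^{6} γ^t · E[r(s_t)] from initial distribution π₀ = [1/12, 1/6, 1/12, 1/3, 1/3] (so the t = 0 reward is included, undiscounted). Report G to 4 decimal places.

G = 8.4871

t=0: π = [0.0833, 0.1667, 0.0833, 0.3333, 0.3333], E[r] = 2.2500, γ^t·E[r] = 2.250000, running G = 2.250000
t=1: π = [0.2917, 0.2014, 0.2014, 0.1667, 0.1389], E[r] = 3.0764, γ^t·E[r] = 2.153472, running G = 4.403472
t=2: π = [0.2517, 0.2049, 0.2216, 0.1615, 0.1603], E[r] = 2.9936, γ^t·E[r] = 1.466881, running G = 5.870353
t=3: π = [0.2580, 0.2011, 0.2210, 0.1643, 0.1557], E[r] = 3.0147, γ^t·E[r] = 1.034045, running G = 6.904398
t=4: π = [0.2559, 0.2019, 0.2219, 0.1643, 0.1561], E[r] = 3.0096, γ^t·E[r] = 0.722606, running G = 7.627004
t=5: π = [0.2561, 0.2017, 0.2218, 0.1645, 0.1558], E[r] = 3.0104, γ^t·E[r] = 0.505966, running G = 8.132970
t=6: π = [0.2560, 0.2017, 0.2219, 0.1645, 0.1558], E[r] = 3.0102, γ^t·E[r] = 0.354144, running G = 8.487114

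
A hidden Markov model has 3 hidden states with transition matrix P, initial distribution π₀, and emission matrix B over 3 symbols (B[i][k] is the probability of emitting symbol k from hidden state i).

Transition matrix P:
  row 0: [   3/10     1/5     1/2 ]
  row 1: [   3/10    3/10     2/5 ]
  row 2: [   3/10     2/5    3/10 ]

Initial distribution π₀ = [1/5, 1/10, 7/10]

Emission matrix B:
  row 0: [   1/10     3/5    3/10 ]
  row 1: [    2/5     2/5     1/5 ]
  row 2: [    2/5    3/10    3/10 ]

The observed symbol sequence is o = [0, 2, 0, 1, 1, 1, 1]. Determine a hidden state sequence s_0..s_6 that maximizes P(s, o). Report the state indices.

t=0: δ = [2.000e-02, 4.000e-02, 2.800e-01]  (obs o_0=0)
t=1: δ = [2.520e-02, 2.240e-02, 2.520e-02]  ψ = [2, 2, 2]  (obs o_1=2)
t=2: δ = [7.560e-04, 4.032e-03, 5.040e-03]  ψ = [0, 2, 0]  (obs o_2=0)
t=3: δ = [9.072e-04, 8.064e-04, 4.838e-04]  ψ = [2, 2, 1]  (obs o_3=1)
t=4: δ = [1.633e-04, 9.677e-05, 1.361e-04]  ψ = [0, 1, 0]  (obs o_4=1)
t=5: δ = [2.939e-05, 2.177e-05, 2.449e-05]  ψ = [0, 2, 0]  (obs o_5=1)
t=6: δ = [5.291e-06, 3.919e-06, 4.409e-06]  ψ = [0, 2, 0]  (obs o_6=1)
backtrack: best end state = 0; path = [2, 0, 2, 0, 0, 0, 0]

path = [2, 0, 2, 0, 0, 0, 0]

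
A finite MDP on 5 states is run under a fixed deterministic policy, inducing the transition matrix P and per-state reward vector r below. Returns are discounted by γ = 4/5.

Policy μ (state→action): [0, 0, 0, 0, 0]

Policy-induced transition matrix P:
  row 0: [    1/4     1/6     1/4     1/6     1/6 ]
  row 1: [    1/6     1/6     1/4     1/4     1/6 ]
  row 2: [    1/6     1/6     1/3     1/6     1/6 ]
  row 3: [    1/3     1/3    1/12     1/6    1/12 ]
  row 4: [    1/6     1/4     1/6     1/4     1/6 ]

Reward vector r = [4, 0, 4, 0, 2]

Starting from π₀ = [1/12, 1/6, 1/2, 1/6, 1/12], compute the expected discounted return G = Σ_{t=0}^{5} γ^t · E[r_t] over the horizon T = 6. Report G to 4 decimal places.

t=0: π = [0.0833, 0.1667, 0.5000, 0.1667, 0.0833], E[r] = 2.5000, γ^t·E[r] = 2.500000, running G = 2.500000
t=1: π = [0.2014, 0.2014, 0.2569, 0.1875, 0.1528], E[r] = 2.1389, γ^t·E[r] = 1.711111, running G = 4.211111
t=2: π = [0.2147, 0.2106, 0.2274, 0.1962, 0.1510], E[r] = 2.0706, γ^t·E[r] = 1.325185, running G = 5.536296
t=3: π = [0.2173, 0.2120, 0.2237, 0.1968, 0.1503], E[r] = 2.0643, γ^t·E[r] = 1.056938, running G = 6.593235
t=4: π = [0.2176, 0.2120, 0.2233, 0.1969, 0.1503], E[r] = 2.0641, γ^t·E[r] = 0.845442, running G = 7.438677
t=5: π = [0.2176, 0.2120, 0.2233, 0.1969, 0.1503], E[r] = 2.0641, γ^t·E[r] = 0.676352, running G = 8.115029

G = 8.1150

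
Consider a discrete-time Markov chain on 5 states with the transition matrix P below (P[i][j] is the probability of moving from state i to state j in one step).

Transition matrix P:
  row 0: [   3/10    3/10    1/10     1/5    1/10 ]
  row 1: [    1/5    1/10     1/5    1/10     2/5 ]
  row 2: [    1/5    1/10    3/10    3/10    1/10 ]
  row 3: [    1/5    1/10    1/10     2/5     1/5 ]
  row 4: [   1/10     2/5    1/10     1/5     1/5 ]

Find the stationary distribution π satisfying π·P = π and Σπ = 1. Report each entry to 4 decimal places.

Balance equations π_j = Σ_i π_i·P[i][j]:
  π_0 = 3/10·π_0 + 1/5·π_1 + 1/5·π_2 + 1/5·π_3 + 1/10·π_4
  π_1 = 3/10·π_0 + 1/10·π_1 + 1/10·π_2 + 1/10·π_3 + 2/5·π_4
  π_2 = 1/10·π_0 + 1/5·π_1 + 3/10·π_2 + 1/10·π_3 + 1/10·π_4
  π_3 = 1/5·π_0 + 1/10·π_1 + 3/10·π_2 + 2/5·π_3 + 1/5·π_4
  normalize: π_0 + π_1 + π_2 + π_3 + π_4 = 1
Solving the linear system gives exactly π = [269/1349, 1359/6745, 1013/6745, 1643/6745, 277/1349].

π = [0.1994, 0.2015, 0.1502, 0.2436, 0.2053]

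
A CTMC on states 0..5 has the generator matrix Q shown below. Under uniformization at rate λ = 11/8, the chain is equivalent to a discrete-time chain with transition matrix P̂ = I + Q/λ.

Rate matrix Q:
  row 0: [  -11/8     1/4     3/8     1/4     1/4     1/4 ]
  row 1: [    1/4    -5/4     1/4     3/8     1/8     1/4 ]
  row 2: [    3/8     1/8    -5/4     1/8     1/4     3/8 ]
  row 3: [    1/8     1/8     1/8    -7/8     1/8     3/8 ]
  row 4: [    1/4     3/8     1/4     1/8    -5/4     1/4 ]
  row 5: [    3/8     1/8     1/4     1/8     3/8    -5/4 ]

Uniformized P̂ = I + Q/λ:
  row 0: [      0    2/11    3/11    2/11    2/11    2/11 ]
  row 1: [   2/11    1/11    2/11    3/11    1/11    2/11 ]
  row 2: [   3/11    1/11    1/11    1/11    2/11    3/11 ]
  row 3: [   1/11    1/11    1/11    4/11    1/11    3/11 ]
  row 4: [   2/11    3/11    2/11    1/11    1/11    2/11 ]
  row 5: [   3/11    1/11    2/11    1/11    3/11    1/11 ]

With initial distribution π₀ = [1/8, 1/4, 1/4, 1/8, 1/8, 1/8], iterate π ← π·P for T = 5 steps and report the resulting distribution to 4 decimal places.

t=0: π = [0.1250, 0.2500, 0.2500, 0.1250, 0.1250, 0.1250]
t=1: π = [0.1818, 0.1250, 0.1591, 0.1818, 0.1477, 0.2045]
t=2: π = [0.1653, 0.1343, 0.1674, 0.1798, 0.1591, 0.1942]
t=3: π = [0.1683, 0.1349, 0.1653, 0.1794, 0.1565, 0.1957]
t=4: π = [0.1677, 0.1347, 0.1658, 0.1796, 0.1568, 0.1954]
t=5: π = [0.1678, 0.1347, 0.1657, 0.1796, 0.1567, 0.1955]

π = [0.1678, 0.1347, 0.1657, 0.1796, 0.1567, 0.1955]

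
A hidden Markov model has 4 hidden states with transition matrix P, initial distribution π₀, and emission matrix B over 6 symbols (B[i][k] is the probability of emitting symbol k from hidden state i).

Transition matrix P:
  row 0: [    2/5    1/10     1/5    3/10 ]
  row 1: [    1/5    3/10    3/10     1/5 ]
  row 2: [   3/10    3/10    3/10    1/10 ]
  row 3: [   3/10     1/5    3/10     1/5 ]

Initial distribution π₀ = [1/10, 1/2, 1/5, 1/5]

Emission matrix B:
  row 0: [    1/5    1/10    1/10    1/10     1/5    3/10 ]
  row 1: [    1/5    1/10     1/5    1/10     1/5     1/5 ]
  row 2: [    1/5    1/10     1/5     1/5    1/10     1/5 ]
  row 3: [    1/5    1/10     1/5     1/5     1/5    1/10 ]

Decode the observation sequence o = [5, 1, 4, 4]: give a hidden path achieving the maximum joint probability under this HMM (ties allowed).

path = [1, 2, 0, 0]

t=0: δ = [3.000e-02, 1.000e-01, 4.000e-02, 2.000e-02]  (obs o_0=5)
t=1: δ = [2.000e-03, 3.000e-03, 3.000e-03, 2.000e-03]  ψ = [1, 1, 1, 1]  (obs o_1=1)
t=2: δ = [1.800e-04, 1.800e-04, 9.000e-05, 1.200e-04]  ψ = [2, 1, 1, 0]  (obs o_2=4)
t=3: δ = [1.440e-05, 1.080e-05, 5.400e-06, 1.080e-05]  ψ = [0, 1, 1, 0]  (obs o_3=4)
backtrack: best end state = 0; path = [1, 2, 0, 0]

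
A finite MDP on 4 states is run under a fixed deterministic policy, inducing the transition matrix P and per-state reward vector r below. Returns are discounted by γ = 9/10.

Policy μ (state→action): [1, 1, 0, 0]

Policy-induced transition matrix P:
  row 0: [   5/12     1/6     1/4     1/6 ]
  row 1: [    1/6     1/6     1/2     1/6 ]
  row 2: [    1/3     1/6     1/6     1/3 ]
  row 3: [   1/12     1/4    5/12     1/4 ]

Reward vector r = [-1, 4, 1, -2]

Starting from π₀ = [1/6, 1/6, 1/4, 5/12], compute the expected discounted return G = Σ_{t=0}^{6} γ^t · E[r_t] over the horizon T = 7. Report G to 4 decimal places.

t=0: π = [0.1667, 0.1667, 0.2500, 0.4167], E[r] = -0.0833, γ^t·E[r] = -0.083333, running G = -0.083333
t=1: π = [0.2153, 0.2014, 0.3403, 0.2431], E[r] = 0.4444, γ^t·E[r] = 0.400000, running G = 0.316667
t=2: π = [0.2569, 0.1869, 0.3125, 0.2436], E[r] = 0.3160, γ^t·E[r] = 0.255938, running G = 0.572604
t=3: π = [0.2627, 0.1870, 0.3113, 0.2391], E[r] = 0.3184, γ^t·E[r] = 0.232102, running G = 0.804706
t=4: π = [0.2643, 0.1866, 0.3106, 0.2385], E[r] = 0.3158, γ^t·E[r] = 0.207167, running G = 1.011873
t=5: π = [0.2646, 0.1865, 0.3105, 0.2383], E[r] = 0.3154, γ^t·E[r] = 0.186236, running G = 1.198109
t=6: π = [0.2647, 0.1865, 0.3105, 0.2383], E[r] = 0.3153, γ^t·E[r] = 0.167569, running G = 1.365678

G = 1.3657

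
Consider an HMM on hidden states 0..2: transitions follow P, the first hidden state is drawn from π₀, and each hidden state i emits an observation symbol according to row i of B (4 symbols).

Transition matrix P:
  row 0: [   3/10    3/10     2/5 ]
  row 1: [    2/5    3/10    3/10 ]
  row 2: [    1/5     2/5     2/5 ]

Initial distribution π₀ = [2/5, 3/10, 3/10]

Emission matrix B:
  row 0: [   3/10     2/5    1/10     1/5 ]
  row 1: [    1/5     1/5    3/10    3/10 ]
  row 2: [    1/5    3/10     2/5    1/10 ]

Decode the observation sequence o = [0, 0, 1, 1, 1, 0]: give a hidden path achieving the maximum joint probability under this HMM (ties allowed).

path = [0, 0, 0, 0, 0, 0]

t=0: δ = [1.200e-01, 6.000e-02, 6.000e-02]  (obs o_0=0)
t=1: δ = [1.080e-02, 7.200e-03, 9.600e-03]  ψ = [0, 0, 0]  (obs o_1=0)
t=2: δ = [1.296e-03, 7.680e-04, 1.296e-03]  ψ = [0, 2, 0]  (obs o_2=1)
t=3: δ = [1.555e-04, 1.037e-04, 1.555e-04]  ψ = [0, 2, 0]  (obs o_3=1)
t=4: δ = [1.866e-05, 1.244e-05, 1.866e-05]  ψ = [0, 2, 0]  (obs o_4=1)
t=5: δ = [1.680e-06, 1.493e-06, 1.493e-06]  ψ = [0, 2, 0]  (obs o_5=0)
backtrack: best end state = 0; path = [0, 0, 0, 0, 0, 0]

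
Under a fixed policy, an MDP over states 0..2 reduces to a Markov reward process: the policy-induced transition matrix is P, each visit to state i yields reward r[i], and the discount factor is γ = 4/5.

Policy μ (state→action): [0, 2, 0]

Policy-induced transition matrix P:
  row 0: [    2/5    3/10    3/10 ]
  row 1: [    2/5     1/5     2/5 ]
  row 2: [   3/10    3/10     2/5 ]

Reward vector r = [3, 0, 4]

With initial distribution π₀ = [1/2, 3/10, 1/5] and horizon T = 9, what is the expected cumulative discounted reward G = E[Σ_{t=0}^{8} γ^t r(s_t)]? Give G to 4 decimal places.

t=0: π = [0.5000, 0.3000, 0.2000], E[r] = 2.3000, γ^t·E[r] = 2.300000, running G = 2.300000
t=1: π = [0.3800, 0.2700, 0.3500], E[r] = 2.5400, γ^t·E[r] = 2.032000, running G = 4.332000
t=2: π = [0.3650, 0.2730, 0.3620], E[r] = 2.5430, γ^t·E[r] = 1.627520, running G = 5.959520
t=3: π = [0.3638, 0.2727, 0.3635], E[r] = 2.5454, γ^t·E[r] = 1.303245, running G = 7.262765
t=4: π = [0.3637, 0.2727, 0.3636], E[r] = 2.5454, γ^t·E[r] = 1.042608, running G = 8.305373
t=5: π = [0.3636, 0.2727, 0.3636], E[r] = 2.5455, γ^t·E[r] = 0.834094, running G = 9.139467
t=6: π = [0.3636, 0.2727, 0.3636], E[r] = 2.5455, γ^t·E[r] = 0.667276, running G = 9.806743
t=7: π = [0.3636, 0.2727, 0.3636], E[r] = 2.5455, γ^t·E[r] = 0.533821, running G = 10.340563
t=8: π = [0.3636, 0.2727, 0.3636], E[r] = 2.5455, γ^t·E[r] = 0.427056, running G = 10.767620

G = 10.7676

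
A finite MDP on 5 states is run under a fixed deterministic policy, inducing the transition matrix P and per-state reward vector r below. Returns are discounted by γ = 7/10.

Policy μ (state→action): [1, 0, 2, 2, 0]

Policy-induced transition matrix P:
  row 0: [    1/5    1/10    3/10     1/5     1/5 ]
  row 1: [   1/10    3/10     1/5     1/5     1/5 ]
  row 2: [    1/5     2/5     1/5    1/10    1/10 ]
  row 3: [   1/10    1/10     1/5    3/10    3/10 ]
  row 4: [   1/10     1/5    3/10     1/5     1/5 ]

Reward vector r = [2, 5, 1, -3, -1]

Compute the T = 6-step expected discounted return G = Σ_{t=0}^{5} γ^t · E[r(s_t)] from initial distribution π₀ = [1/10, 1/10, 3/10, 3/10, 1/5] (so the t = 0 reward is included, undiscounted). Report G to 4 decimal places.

t=0: π = [0.1000, 0.1000, 0.3000, 0.3000, 0.2000], E[r] = -0.1000, γ^t·E[r] = -0.100000, running G = -0.100000
t=1: π = [0.1400, 0.2300, 0.2300, 0.2000, 0.2000], E[r] = 0.8600, γ^t·E[r] = 0.602000, running G = 0.502000
t=2: π = [0.1370, 0.2350, 0.2340, 0.1970, 0.1970], E[r] = 0.8950, γ^t·E[r] = 0.438550, running G = 0.940550
t=3: π = [0.1371, 0.2369, 0.2334, 0.1963, 0.1963], E[r] = 0.9069, γ^t·E[r] = 0.311067, running G = 1.251617
t=4: π = [0.1371, 0.2370, 0.2333, 0.1963, 0.1963], E[r] = 0.9074, γ^t·E[r] = 0.217874, running G = 1.469491
t=5: π = [0.1370, 0.2370, 0.2333, 0.1963, 0.1963], E[r] = 0.9074, γ^t·E[r] = 0.152510, running G = 1.622000

G = 1.6220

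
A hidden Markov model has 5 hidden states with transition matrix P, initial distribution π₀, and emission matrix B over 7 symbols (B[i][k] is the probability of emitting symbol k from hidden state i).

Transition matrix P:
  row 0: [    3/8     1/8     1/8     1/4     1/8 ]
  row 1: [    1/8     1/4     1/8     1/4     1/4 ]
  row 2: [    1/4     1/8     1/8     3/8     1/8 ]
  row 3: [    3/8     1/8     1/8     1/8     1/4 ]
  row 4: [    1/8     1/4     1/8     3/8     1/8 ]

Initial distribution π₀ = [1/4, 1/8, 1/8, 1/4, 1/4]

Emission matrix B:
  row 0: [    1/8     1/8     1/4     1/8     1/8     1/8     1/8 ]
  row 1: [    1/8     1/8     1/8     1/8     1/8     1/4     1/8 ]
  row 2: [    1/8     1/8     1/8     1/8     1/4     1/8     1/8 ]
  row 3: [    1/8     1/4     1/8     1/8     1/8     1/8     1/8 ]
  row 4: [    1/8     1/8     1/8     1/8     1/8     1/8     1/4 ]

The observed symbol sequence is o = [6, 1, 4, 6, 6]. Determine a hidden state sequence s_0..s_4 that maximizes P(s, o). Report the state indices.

path = [4, 3, 0, 0, 0]

t=0: δ = [3.125e-02, 1.562e-02, 1.562e-02, 3.125e-02, 6.250e-02]  (obs o_0=6)
t=1: δ = [1.465e-03, 1.953e-03, 9.766e-04, 5.859e-03, 9.766e-04]  ψ = [0, 4, 4, 4, 3]  (obs o_1=1)
t=2: δ = [2.747e-04, 9.155e-05, 1.831e-04, 9.155e-05, 1.831e-04]  ψ = [3, 3, 3, 3, 3]  (obs o_2=4)
t=3: δ = [1.287e-05, 5.722e-06, 4.292e-06, 8.583e-06, 8.583e-06]  ψ = [0, 4, 0, 0, 0]  (obs o_3=6)
t=4: δ = [6.035e-07, 2.682e-07, 2.012e-07, 4.023e-07, 5.364e-07]  ψ = [0, 4, 0, 0, 3]  (obs o_4=6)
backtrack: best end state = 0; path = [4, 3, 0, 0, 0]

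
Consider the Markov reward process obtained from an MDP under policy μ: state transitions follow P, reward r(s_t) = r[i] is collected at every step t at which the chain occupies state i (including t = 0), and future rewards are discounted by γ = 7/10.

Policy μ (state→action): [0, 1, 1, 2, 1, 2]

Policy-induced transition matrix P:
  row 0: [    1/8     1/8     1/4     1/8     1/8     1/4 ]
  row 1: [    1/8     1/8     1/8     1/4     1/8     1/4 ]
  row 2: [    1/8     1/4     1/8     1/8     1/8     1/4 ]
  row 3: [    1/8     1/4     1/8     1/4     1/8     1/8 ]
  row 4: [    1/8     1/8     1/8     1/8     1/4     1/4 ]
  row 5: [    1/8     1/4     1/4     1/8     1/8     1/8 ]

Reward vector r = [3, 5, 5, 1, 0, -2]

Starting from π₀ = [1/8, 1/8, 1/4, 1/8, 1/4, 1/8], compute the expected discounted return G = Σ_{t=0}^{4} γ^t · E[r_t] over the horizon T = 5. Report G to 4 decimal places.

t=0: π = [0.1250, 0.1250, 0.2500, 0.1250, 0.2500, 0.1250], E[r] = 2.1250, γ^t·E[r] = 2.125000, running G = 2.125000
t=1: π = [0.1250, 0.1875, 0.1563, 0.1563, 0.1563, 0.2188], E[r] = 1.8125, γ^t·E[r] = 1.268750, running G = 3.393750
t=2: π = [0.1250, 0.1914, 0.1680, 0.1680, 0.1445, 0.2031], E[r] = 1.9336, γ^t·E[r] = 0.947461, running G = 4.341211
t=3: π = [0.1250, 0.1924, 0.1660, 0.1699, 0.1431, 0.2036], E[r] = 1.9297, γ^t·E[r] = 0.661883, running G = 5.003094
t=4: π = [0.1250, 0.1924, 0.1661, 0.1703, 0.1429, 0.2033], E[r] = 1.9313, γ^t·E[r] = 0.463699, running G = 5.466793

G = 5.4668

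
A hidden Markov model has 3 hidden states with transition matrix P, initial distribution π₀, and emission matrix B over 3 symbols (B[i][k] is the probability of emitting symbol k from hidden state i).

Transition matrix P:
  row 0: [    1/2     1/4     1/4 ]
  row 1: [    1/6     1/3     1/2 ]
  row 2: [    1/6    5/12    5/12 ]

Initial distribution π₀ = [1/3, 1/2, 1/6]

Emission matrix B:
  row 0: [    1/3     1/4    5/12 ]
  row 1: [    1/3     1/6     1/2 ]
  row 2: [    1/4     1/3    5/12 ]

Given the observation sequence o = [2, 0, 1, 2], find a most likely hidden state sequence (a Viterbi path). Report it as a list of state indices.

path = [1, 1, 2, 1]

t=0: δ = [1.389e-01, 2.500e-01, 6.944e-02]  (obs o_0=2)
t=1: δ = [2.315e-02, 2.778e-02, 3.125e-02]  ψ = [0, 1, 1]  (obs o_1=0)
t=2: δ = [2.894e-03, 2.170e-03, 4.630e-03]  ψ = [0, 2, 1]  (obs o_2=1)
t=3: δ = [6.028e-04, 9.645e-04, 8.038e-04]  ψ = [0, 2, 2]  (obs o_3=2)
backtrack: best end state = 1; path = [1, 1, 2, 1]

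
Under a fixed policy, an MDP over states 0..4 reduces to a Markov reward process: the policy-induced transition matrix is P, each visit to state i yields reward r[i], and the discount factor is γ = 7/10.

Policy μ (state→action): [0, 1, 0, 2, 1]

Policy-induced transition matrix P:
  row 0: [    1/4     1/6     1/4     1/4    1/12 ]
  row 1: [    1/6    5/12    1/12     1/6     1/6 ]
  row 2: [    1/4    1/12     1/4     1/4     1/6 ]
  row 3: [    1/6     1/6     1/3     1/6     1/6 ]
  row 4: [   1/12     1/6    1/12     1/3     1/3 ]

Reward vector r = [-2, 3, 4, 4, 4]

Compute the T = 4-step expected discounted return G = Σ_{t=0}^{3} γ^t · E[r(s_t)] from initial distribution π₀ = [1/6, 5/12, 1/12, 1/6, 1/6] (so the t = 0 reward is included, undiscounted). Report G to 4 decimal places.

G = 6.7189

t=0: π = [0.1667, 0.4167, 0.0833, 0.1667, 0.1667], E[r] = 2.5833, γ^t·E[r] = 2.583333, running G = 2.583333
t=1: π = [0.1736, 0.2639, 0.1667, 0.2153, 0.1806], E[r] = 2.6944, γ^t·E[r] = 1.886111, running G = 4.469444
t=2: π = [0.1800, 0.2188, 0.1939, 0.2251, 0.1823], E[r] = 2.7014, γ^t·E[r] = 1.323681, running G = 5.793125
t=3: π = [0.1826, 0.2052, 0.2019, 0.2282, 0.1821], E[r] = 2.6990, γ^t·E[r] = 0.925766, running G = 6.718891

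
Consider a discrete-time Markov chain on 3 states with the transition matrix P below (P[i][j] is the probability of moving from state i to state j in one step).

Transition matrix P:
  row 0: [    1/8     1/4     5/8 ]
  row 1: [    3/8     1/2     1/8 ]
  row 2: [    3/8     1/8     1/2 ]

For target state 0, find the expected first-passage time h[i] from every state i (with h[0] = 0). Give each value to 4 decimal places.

h = [0.0000, 2.6667, 2.6667]

First-step conditioning: h[0] = 0; for i ≠ 0, h[i] = 1 + Σ_k P[i][k]·h[k].
  h[1] = 1 + 1/2·h[1] + 1/8·h[2]
  h[2] = 1 + 1/8·h[1] + 1/2·h[2]
Solving the 2×2 linear system over states ≠ 0 gives exactly h = [0, 8/3, 8/3] (h[0] = 0 is the target).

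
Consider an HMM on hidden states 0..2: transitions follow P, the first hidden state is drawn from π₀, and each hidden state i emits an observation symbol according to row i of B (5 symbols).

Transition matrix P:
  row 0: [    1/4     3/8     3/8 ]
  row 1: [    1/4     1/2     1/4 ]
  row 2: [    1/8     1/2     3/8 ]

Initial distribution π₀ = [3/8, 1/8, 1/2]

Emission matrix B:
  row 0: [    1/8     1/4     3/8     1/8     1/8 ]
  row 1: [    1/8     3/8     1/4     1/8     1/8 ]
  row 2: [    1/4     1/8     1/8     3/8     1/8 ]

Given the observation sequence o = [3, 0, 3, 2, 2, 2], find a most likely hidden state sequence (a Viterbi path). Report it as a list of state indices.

t=0: δ = [4.688e-02, 1.562e-02, 1.875e-01]  (obs o_0=3)
t=1: δ = [2.930e-03, 1.172e-02, 1.758e-02]  ψ = [2, 2, 2]  (obs o_1=0)
t=2: δ = [3.662e-04, 1.099e-03, 2.472e-03]  ψ = [1, 2, 2]  (obs o_2=3)
t=3: δ = [1.159e-04, 3.090e-04, 1.159e-04]  ψ = [2, 2, 2]  (obs o_3=2)
t=4: δ = [2.897e-05, 3.862e-05, 9.656e-06]  ψ = [1, 1, 1]  (obs o_4=2)
t=5: δ = [3.621e-06, 4.828e-06, 1.358e-06]  ψ = [1, 1, 0]  (obs o_5=2)
backtrack: best end state = 1; path = [2, 2, 2, 1, 1, 1]

path = [2, 2, 2, 1, 1, 1]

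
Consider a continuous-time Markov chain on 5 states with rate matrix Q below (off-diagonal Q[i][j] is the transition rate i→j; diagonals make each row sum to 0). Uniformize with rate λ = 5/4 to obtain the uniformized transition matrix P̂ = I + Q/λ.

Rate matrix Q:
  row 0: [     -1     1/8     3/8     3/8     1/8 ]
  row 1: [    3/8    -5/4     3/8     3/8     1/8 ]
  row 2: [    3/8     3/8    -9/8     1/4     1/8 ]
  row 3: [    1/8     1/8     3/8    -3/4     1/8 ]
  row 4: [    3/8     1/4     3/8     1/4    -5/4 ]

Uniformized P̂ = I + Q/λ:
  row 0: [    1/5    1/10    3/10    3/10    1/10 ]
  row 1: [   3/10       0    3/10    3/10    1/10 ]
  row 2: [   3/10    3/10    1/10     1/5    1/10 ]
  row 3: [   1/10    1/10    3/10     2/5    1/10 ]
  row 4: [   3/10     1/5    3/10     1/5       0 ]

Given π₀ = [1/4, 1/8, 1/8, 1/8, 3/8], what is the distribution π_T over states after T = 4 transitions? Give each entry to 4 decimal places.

π = [0.2190, 0.1449, 0.2498, 0.2954, 0.0909]

t=0: π = [0.2500, 0.1250, 0.1250, 0.1250, 0.3750]
t=1: π = [0.2500, 0.1500, 0.2750, 0.2625, 0.0625]
t=2: π = [0.2225, 0.1463, 0.2450, 0.2925, 0.0938]
t=3: π = [0.2193, 0.1438, 0.2510, 0.2954, 0.0906]
t=4: π = [0.2190, 0.1449, 0.2498, 0.2954, 0.0909]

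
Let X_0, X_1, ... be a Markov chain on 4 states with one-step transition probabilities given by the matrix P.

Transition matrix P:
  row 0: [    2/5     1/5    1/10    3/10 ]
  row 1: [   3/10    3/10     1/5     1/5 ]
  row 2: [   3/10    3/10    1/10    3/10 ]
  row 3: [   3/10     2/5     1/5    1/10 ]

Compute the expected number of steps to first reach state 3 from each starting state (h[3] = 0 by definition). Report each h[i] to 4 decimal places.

h = [3.6179, 4.0244, 3.6585, 0.0000]

First-step conditioning: h[3] = 0; for i ≠ 3, h[i] = 1 + Σ_k P[i][k]·h[k].
  h[0] = 1 + 2/5·h[0] + 1/5·h[1] + 1/10·h[2]
  h[1] = 1 + 3/10·h[0] + 3/10·h[1] + 1/5·h[2]
  h[2] = 1 + 3/10·h[0] + 3/10·h[1] + 1/10·h[2]
Solving the 3×3 linear system over states ≠ 3 gives exactly h = [445/123, 165/41, 150/41, 0] (h[3] = 0 is the target).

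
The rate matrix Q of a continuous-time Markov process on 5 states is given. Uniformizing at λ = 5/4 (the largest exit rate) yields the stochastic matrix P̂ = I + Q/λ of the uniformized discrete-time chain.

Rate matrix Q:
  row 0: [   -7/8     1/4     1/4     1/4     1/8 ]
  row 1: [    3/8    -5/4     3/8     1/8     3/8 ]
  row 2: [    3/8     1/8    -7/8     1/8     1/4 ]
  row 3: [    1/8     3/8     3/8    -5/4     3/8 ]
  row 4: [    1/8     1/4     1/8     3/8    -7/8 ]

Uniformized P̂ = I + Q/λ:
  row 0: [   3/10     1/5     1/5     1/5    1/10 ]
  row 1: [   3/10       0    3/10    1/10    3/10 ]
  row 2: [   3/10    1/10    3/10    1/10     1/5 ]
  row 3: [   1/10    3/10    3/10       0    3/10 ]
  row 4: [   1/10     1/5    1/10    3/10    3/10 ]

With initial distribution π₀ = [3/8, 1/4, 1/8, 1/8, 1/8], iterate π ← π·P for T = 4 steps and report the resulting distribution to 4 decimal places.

t=0: π = [0.3750, 0.2500, 0.1250, 0.1250, 0.1250]
t=1: π = [0.2500, 0.1500, 0.2375, 0.1500, 0.2125]
t=2: π = [0.2275, 0.1613, 0.2325, 0.1525, 0.2263]
t=3: π = [0.2243, 0.1598, 0.2320, 0.1528, 0.2313]
t=4: π = [0.2232, 0.1601, 0.2313, 0.1534, 0.2320]

π = [0.2232, 0.1601, 0.2313, 0.1534, 0.2320]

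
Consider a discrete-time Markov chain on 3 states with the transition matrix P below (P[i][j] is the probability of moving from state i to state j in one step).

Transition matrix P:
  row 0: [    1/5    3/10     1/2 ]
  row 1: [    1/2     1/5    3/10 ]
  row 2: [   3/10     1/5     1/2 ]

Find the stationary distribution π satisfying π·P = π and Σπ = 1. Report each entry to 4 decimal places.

π = [0.3148, 0.2315, 0.4537]

Balance equations π_j = Σ_i π_i·P[i][j]:
  π_0 = 1/5·π_0 + 1/2·π_1 + 3/10·π_2
  π_1 = 3/10·π_0 + 1/5·π_1 + 1/5·π_2
  normalize: π_0 + π_1 + π_2 = 1
Solving the linear system gives exactly π = [17/54, 25/108, 49/108].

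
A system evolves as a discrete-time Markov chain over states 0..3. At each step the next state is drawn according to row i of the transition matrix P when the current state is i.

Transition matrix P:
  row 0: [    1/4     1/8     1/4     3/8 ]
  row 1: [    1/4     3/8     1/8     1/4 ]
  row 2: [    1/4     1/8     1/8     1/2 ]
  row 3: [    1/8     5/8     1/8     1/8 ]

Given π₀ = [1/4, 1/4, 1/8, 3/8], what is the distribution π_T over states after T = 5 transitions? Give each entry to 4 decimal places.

t=0: π = [0.2500, 0.2500, 0.1250, 0.3750]
t=1: π = [0.2031, 0.3750, 0.1563, 0.2656]
t=2: π = [0.2168, 0.3516, 0.1504, 0.2813]
t=3: π = [0.2148, 0.3535, 0.1521, 0.2795]
t=4: π = [0.2151, 0.3531, 0.1519, 0.2799]
t=5: π = [0.2150, 0.3533, 0.1519, 0.2799]

π = [0.2150, 0.3533, 0.1519, 0.2799]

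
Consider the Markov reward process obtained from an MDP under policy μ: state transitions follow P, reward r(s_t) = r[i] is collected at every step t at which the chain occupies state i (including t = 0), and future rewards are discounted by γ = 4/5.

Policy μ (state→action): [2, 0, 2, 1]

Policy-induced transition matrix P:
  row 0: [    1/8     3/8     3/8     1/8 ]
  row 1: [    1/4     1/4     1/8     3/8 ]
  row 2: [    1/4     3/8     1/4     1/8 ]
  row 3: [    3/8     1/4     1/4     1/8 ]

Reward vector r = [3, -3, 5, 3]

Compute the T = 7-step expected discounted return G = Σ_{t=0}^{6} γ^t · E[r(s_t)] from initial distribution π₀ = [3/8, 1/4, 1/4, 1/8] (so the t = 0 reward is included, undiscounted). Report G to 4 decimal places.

t=0: π = [0.3750, 0.2500, 0.2500, 0.1250], E[r] = 2.0000, γ^t·E[r] = 2.000000, running G = 2.000000
t=1: π = [0.2188, 0.3281, 0.2656, 0.1875], E[r] = 1.5625, γ^t·E[r] = 1.250000, running G = 3.250000
t=2: π = [0.2461, 0.3105, 0.2363, 0.2070], E[r] = 1.6094, γ^t·E[r] = 1.030000, running G = 4.280000
t=3: π = [0.2451, 0.3103, 0.2419, 0.2026], E[r] = 1.6221, γ^t·E[r] = 0.830500, running G = 5.110500
t=4: π = [0.2447, 0.3109, 0.2419, 0.2026], E[r] = 1.6184, γ^t·E[r] = 0.662900, running G = 5.773400
t=5: π = [0.2447, 0.3108, 0.2417, 0.2027], E[r] = 1.6185, γ^t·E[r] = 0.530365, running G = 6.303765
t=6: π = [0.2447, 0.3108, 0.2417, 0.2027], E[r] = 1.6186, γ^t·E[r] = 0.424315, running G = 6.728080

G = 6.7281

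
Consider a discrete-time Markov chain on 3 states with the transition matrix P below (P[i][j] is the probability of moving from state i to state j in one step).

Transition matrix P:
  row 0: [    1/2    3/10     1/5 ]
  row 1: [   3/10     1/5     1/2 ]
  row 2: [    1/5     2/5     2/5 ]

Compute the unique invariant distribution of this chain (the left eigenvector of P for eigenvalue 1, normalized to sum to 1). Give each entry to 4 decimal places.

Balance equations π_j = Σ_i π_i·P[i][j]:
  π_0 = 1/2·π_0 + 3/10·π_1 + 1/5·π_2
  π_1 = 3/10·π_0 + 1/5·π_1 + 2/5·π_2
  normalize: π_0 + π_1 + π_2 = 1
Solving the linear system gives exactly π = [28/85, 26/85, 31/85].

π = [0.3294, 0.3059, 0.3647]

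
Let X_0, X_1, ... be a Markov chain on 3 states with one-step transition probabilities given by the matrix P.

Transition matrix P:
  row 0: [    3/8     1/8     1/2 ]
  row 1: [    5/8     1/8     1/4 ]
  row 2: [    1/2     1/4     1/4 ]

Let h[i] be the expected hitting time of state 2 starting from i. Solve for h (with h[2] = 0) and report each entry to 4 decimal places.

First-step conditioning: h[2] = 0; for i ≠ 2, h[i] = 1 + Σ_k P[i][k]·h[k].
  h[0] = 1 + 3/8·h[0] + 1/8·h[1]
  h[1] = 1 + 5/8·h[0] + 1/8·h[1]
Solving the 2×2 linear system over states ≠ 2 gives exactly h = [32/15, 8/3, 0] (h[2] = 0 is the target).

h = [2.1333, 2.6667, 0.0000]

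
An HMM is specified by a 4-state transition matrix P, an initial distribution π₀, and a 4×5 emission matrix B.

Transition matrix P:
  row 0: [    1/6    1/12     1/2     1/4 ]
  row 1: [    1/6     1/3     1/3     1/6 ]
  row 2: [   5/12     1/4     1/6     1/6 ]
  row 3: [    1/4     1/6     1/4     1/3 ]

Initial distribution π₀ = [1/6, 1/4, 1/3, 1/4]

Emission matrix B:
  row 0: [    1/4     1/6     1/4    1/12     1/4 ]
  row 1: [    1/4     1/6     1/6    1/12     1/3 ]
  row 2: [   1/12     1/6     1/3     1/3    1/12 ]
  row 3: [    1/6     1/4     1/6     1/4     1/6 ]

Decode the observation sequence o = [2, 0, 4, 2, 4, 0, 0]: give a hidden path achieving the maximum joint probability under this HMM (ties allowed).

t=0: δ = [4.167e-02, 4.167e-02, 1.111e-01, 4.167e-02]  (obs o_0=2)
t=1: δ = [1.157e-02, 6.944e-03, 1.736e-03, 3.086e-03]  ψ = [2, 2, 0, 2]  (obs o_1=0)
t=2: δ = [4.823e-04, 7.716e-04, 4.823e-04, 4.823e-04]  ψ = [0, 1, 0, 0]  (obs o_2=4)
t=3: δ = [5.023e-05, 4.287e-05, 8.573e-05, 2.679e-05]  ψ = [2, 1, 1, 3]  (obs o_3=2)
t=4: δ = [8.931e-06, 7.144e-06, 2.093e-06, 2.381e-06]  ψ = [2, 2, 0, 2]  (obs o_4=4)
t=5: δ = [3.721e-07, 5.954e-07, 3.721e-07, 3.721e-07]  ψ = [0, 1, 0, 0]  (obs o_5=0)
t=6: δ = [3.876e-08, 4.961e-08, 1.654e-08, 2.067e-08]  ψ = [2, 1, 1, 3]  (obs o_6=0)
backtrack: best end state = 1; path = [2, 1, 1, 2, 1, 1, 1]

path = [2, 1, 1, 2, 1, 1, 1]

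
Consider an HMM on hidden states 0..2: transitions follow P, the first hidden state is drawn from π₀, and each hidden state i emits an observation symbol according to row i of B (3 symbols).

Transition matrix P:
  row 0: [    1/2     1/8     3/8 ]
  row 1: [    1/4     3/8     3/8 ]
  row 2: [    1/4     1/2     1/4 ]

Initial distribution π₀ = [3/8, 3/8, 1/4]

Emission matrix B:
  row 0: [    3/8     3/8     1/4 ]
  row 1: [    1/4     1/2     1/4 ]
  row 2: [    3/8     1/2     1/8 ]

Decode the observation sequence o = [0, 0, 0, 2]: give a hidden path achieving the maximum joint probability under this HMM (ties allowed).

t=0: δ = [1.406e-01, 9.375e-02, 9.375e-02]  (obs o_0=0)
t=1: δ = [2.637e-02, 1.172e-02, 1.978e-02]  ψ = [0, 2, 0]  (obs o_1=0)
t=2: δ = [4.944e-03, 2.472e-03, 3.708e-03]  ψ = [0, 2, 0]  (obs o_2=0)
t=3: δ = [6.180e-04, 4.635e-04, 2.317e-04]  ψ = [0, 2, 0]  (obs o_3=2)
backtrack: best end state = 0; path = [0, 0, 0, 0]

path = [0, 0, 0, 0]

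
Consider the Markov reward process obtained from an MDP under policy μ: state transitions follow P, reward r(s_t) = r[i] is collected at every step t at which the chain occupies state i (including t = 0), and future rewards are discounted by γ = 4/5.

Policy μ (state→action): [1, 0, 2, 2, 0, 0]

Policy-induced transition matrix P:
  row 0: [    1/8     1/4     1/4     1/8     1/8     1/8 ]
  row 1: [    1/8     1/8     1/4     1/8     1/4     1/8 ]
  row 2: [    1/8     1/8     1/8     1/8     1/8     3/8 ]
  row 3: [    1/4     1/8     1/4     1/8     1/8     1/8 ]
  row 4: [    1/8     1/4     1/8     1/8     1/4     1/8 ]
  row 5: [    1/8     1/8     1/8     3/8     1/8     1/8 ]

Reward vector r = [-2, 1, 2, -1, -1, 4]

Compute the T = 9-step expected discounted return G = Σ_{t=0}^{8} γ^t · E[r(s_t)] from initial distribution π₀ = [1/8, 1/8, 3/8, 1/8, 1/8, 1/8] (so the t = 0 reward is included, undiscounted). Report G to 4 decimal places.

G = 2.9789

t=0: π = [0.1250, 0.1250, 0.3750, 0.1250, 0.1250, 0.1250], E[r] = 0.8750, γ^t·E[r] = 0.875000, running G = 0.875000
t=1: π = [0.1406, 0.1563, 0.1719, 0.1563, 0.1563, 0.2188], E[r] = 0.7813, γ^t·E[r] = 0.625000, running G = 1.500000
t=2: π = [0.1445, 0.1621, 0.1816, 0.1797, 0.1641, 0.1680], E[r] = 0.5645, γ^t·E[r] = 0.361250, running G = 1.861250
t=3: π = [0.1475, 0.1636, 0.1858, 0.1670, 0.1658, 0.1704], E[r] = 0.5891, γ^t·E[r] = 0.301625, running G = 2.162875
t=4: π = [0.1459, 0.1642, 0.1848, 0.1676, 0.1662, 0.1714], E[r] = 0.5939, γ^t·E[r] = 0.243275, running G = 2.406150
t=5: π = [0.1460, 0.1640, 0.1847, 0.1679, 0.1663, 0.1712], E[r] = 0.5921, γ^t·E[r] = 0.194024, running G = 2.600174
t=6: π = [0.1460, 0.1640, 0.1847, 0.1678, 0.1663, 0.1712], E[r] = 0.5921, γ^t·E[r] = 0.155226, running G = 2.755399
t=7: π = [0.1460, 0.1640, 0.1847, 0.1678, 0.1663, 0.1712], E[r] = 0.5922, γ^t·E[r] = 0.124189, running G = 2.879589
t=8: π = [0.1460, 0.1640, 0.1847, 0.1678, 0.1663, 0.1712], E[r] = 0.5922, γ^t·E[r] = 0.099351, running G = 2.978939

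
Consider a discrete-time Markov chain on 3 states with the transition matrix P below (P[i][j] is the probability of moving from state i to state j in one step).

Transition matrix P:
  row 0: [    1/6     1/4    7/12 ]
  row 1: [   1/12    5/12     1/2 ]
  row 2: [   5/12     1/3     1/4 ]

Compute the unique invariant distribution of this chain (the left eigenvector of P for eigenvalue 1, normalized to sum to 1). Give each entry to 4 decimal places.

π = [0.2422, 0.3416, 0.4161]

Balance equations π_j = Σ_i π_i·P[i][j]:
  π_0 = 1/6·π_0 + 1/12·π_1 + 5/12·π_2
  π_1 = 1/4·π_0 + 5/12·π_1 + 1/3·π_2
  normalize: π_0 + π_1 + π_2 = 1
Solving the linear system gives exactly π = [39/161, 55/161, 67/161].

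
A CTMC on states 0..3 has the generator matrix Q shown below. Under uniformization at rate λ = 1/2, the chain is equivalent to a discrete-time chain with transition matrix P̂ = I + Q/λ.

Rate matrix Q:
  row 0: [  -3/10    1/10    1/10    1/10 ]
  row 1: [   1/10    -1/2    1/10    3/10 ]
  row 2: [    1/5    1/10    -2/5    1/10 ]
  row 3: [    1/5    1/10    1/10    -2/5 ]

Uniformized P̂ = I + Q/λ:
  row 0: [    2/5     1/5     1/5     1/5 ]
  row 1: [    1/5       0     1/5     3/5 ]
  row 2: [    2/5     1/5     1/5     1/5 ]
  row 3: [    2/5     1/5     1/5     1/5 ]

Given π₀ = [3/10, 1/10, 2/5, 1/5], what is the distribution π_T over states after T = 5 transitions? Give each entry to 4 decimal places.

t=0: π = [0.3000, 0.1000, 0.4000, 0.2000]
t=1: π = [0.3800, 0.1800, 0.2000, 0.2400]
t=2: π = [0.3640, 0.1640, 0.2000, 0.2720]
t=3: π = [0.3672, 0.1672, 0.2000, 0.2656]
t=4: π = [0.3666, 0.1666, 0.2000, 0.2669]
t=5: π = [0.3667, 0.1667, 0.2000, 0.2666]

π = [0.3667, 0.1667, 0.2000, 0.2666]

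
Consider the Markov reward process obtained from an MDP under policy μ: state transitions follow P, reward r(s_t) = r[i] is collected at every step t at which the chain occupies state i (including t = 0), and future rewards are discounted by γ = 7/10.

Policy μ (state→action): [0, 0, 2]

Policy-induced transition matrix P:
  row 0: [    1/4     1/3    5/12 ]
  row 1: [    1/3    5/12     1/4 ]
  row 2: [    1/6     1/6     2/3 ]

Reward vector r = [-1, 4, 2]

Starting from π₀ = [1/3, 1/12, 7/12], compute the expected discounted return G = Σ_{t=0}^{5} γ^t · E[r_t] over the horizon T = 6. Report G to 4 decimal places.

t=0: π = [0.3333, 0.0833, 0.5833], E[r] = 1.1667, γ^t·E[r] = 1.166667, running G = 1.166667
t=1: π = [0.2083, 0.2431, 0.5486], E[r] = 1.8611, γ^t·E[r] = 1.302778, running G = 2.469444
t=2: π = [0.2245, 0.2622, 0.5133], E[r] = 1.8507, γ^t·E[r] = 0.906840, running G = 3.376285
t=3: π = [0.2291, 0.2696, 0.5013], E[r] = 1.8520, γ^t·E[r] = 0.635251, running G = 4.011536
t=4: π = [0.2307, 0.2723, 0.4971], E[r] = 1.8524, γ^t·E[r] = 0.444767, running G = 4.456303
t=5: π = [0.2313, 0.2732, 0.4956], E[r] = 1.8526, γ^t·E[r] = 0.311359, running G = 4.767662

G = 4.7677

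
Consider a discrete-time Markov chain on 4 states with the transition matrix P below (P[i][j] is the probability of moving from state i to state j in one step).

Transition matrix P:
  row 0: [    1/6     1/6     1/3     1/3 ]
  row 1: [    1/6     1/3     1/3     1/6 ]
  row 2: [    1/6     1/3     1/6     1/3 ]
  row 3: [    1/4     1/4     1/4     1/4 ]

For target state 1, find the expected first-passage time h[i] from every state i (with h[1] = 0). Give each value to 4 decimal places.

h = [4.2326, 0.0000, 3.6279, 3.9535]

First-step conditioning: h[1] = 0; for i ≠ 1, h[i] = 1 + Σ_k P[i][k]·h[k].
  h[0] = 1 + 1/6·h[0] + 1/3·h[2] + 1/3·h[3]
  h[2] = 1 + 1/6·h[0] + 1/6·h[2] + 1/3·h[3]
  h[3] = 1 + 1/4·h[0] + 1/4·h[2] + 1/4·h[3]
Solving the 3×3 linear system over states ≠ 1 gives exactly h = [182/43, 0, 156/43, 170/43] (h[1] = 0 is the target).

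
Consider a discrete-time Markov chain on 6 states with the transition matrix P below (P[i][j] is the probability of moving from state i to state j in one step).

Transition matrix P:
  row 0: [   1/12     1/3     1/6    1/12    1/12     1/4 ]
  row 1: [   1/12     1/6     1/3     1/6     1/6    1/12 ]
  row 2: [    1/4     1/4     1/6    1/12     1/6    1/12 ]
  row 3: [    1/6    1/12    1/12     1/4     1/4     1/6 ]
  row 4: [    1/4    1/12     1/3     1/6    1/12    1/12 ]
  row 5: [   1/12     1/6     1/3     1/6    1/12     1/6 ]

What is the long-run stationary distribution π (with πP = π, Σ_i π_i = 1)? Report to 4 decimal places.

π = [0.1580, 0.1882, 0.2318, 0.1464, 0.1427, 0.1329]

Balance equations π_j = Σ_i π_i·P[i][j]:
  π_0 = 1/12·π_0 + 1/12·π_1 + 1/4·π_2 + 1/6·π_3 + 1/4·π_4 + 1/12·π_5
  π_1 = 1/3·π_0 + 1/6·π_1 + 1/4·π_2 + 1/12·π_3 + 1/12·π_4 + 1/6·π_5
  π_2 = 1/6·π_0 + 1/3·π_1 + 1/6·π_2 + 1/12·π_3 + 1/3·π_4 + 1/3·π_5
  π_3 = 1/12·π_0 + 1/6·π_1 + 1/12·π_2 + 1/4·π_3 + 1/6·π_4 + 1/6·π_5
  π_4 = 1/12·π_0 + 1/6·π_1 + 1/6·π_2 + 1/4·π_3 + 1/12·π_4 + 1/12·π_5
  normalize: π_0 + π_1 + π_2 + π_3 + π_4 + π_5 = 1
Solving the linear system gives exactly π = [42715/270432, 50899/270432, 62681/270432, 3299/22536, 38599/270432, 17975/135216].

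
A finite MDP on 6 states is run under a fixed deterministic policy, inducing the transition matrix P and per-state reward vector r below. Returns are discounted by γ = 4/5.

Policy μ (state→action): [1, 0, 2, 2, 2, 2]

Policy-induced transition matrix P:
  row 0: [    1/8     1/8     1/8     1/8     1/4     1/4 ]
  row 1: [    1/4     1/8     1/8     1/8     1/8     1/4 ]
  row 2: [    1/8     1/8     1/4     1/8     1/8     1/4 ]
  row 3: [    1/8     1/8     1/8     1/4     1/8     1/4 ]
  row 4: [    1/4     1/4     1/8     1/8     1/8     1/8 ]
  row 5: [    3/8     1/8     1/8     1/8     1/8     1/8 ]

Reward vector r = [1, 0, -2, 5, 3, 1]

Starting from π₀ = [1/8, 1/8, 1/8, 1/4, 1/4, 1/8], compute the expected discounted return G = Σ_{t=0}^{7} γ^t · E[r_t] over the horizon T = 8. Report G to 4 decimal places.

G = 6.1419

t=0: π = [0.1250, 0.1250, 0.1250, 0.2500, 0.2500, 0.1250], E[r] = 2.0000, γ^t·E[r] = 2.000000, running G = 2.000000
t=1: π = [0.2031, 0.1563, 0.1406, 0.1563, 0.1406, 0.2031], E[r] = 1.3281, γ^t·E[r] = 1.062500, running G = 3.062500
t=2: π = [0.2129, 0.1426, 0.1426, 0.1445, 0.1504, 0.2070], E[r] = 1.3086, γ^t·E[r] = 0.837500, running G = 3.900000
t=3: π = [0.2134, 0.1438, 0.1428, 0.1431, 0.1516, 0.2053], E[r] = 1.3032, γ^t·E[r] = 0.667250, running G = 4.567250
t=4: π = [0.2133, 0.1440, 0.1429, 0.1429, 0.1517, 0.2054], E[r] = 1.3024, γ^t·E[r] = 0.533450, running G = 5.100700
t=5: π = [0.2133, 0.1440, 0.1429, 0.1429, 0.1517, 0.2054], E[r] = 1.3022, γ^t·E[r] = 0.426714, running G = 5.527414
t=6: π = [0.2133, 0.1440, 0.1429, 0.1429, 0.1517, 0.2054], E[r] = 1.3022, γ^t·E[r] = 0.341371, running G = 5.868785
t=7: π = [0.2133, 0.1440, 0.1429, 0.1429, 0.1517, 0.2054], E[r] = 1.3022, γ^t·E[r] = 0.273096, running G = 6.141881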